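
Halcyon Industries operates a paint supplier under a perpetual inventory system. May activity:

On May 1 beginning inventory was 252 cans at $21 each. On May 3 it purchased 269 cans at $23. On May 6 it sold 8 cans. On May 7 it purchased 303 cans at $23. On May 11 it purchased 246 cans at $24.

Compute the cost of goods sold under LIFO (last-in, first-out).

May 6, 8 sold [LIFO — newest first]: 8 @ $23 = $184
Ending inventory: 252 @ $21 + 261 @ $23 + 303 @ $23 + 246 @ $24 = $24,168
Check: goods available $24,352 = COGS $184 + ending $24,168

COGS = $184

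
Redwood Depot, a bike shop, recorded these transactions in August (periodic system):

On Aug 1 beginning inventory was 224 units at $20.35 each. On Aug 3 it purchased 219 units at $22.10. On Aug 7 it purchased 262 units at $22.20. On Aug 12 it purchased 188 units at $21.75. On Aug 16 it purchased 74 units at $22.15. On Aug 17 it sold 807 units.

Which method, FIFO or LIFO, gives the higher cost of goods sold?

LIFO

FIFO COGS: 224 @ $20.35 + 219 @ $22.10 + 262 @ $22.20 + 102 @ $21.75 = $17,433.20
LIFO COGS: 74 @ $22.15 + 188 @ $21.75 + 262 @ $22.20 + 219 @ $22.10 + 64 @ $20.35 = $17,686.80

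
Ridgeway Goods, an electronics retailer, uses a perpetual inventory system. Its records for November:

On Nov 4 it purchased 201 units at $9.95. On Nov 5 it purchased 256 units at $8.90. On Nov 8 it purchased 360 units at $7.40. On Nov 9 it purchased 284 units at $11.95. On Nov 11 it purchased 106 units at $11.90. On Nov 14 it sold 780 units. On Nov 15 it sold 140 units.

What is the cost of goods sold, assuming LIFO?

Nov 14, 780 sold [LIFO — newest first]: 106 @ $11.90 + 284 @ $11.95 + 360 @ $7.40 + 30 @ $8.90 = $7,586.20
Nov 15, 140 sold [LIFO — newest first]: 140 @ $8.90 = $1,246.00
Total COGS = $7,586.20 + $1,246.00 = $8,832.20
Ending inventory: 201 @ $9.95 + 86 @ $8.90 = $2,765.35
Check: goods available $11,597.55 = COGS $8,832.20 + ending $2,765.35

COGS = $8,832.20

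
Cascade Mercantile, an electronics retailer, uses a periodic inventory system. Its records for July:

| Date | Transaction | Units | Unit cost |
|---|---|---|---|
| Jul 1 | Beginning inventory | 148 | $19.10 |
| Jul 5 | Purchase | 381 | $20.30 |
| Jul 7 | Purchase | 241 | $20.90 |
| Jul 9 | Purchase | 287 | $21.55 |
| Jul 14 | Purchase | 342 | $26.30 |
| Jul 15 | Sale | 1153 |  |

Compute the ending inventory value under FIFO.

Jul 15, 1153 sold [FIFO — oldest first]: 148 @ $19.10 + 381 @ $20.30 + 241 @ $20.90 + 287 @ $21.55 + 96 @ $26.30 = $24,307.65
Ending inventory: 246 @ $26.30 = $6,469.80

Ending inventory = $6,469.80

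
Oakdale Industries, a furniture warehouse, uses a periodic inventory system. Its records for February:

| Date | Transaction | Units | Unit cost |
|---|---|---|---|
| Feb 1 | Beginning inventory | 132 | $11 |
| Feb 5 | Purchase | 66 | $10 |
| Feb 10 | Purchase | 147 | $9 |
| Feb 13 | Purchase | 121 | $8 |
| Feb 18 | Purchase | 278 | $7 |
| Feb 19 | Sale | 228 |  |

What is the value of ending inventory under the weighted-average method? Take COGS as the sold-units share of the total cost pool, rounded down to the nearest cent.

Feb 19, sell 228: 228/744 × $6,349.00 → $1,945.66
Ending inventory (cost pool remaining) = $4,403.34
Check: goods available $6,349.00 = COGS $1,945.66 + ending $4,403.34

Ending inventory = $4,403.34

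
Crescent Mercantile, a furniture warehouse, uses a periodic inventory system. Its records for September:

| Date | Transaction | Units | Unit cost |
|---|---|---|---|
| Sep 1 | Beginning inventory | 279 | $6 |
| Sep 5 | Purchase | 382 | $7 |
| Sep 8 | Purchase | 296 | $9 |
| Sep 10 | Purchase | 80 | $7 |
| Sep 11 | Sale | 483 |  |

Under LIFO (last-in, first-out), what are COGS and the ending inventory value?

Sep 11, 483 sold [LIFO — newest first]: 80 @ $7 + 296 @ $9 + 107 @ $7 = $3,973
Ending inventory: 279 @ $6 + 275 @ $7 = $3,599

COGS = $3,973; ending inventory = $3,599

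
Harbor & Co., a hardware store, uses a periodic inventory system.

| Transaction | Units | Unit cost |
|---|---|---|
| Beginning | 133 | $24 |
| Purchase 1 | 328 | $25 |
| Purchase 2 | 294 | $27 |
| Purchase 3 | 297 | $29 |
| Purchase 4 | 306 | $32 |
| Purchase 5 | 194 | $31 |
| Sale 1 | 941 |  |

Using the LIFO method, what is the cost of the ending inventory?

Sale 1 (941) [LIFO — newest first]: 194 @ $31 + 306 @ $32 + 297 @ $29 + 144 @ $27 = $28,307
Ending inventory: 133 @ $24 + 328 @ $25 + 150 @ $27 = $15,442

Ending inventory = $15,442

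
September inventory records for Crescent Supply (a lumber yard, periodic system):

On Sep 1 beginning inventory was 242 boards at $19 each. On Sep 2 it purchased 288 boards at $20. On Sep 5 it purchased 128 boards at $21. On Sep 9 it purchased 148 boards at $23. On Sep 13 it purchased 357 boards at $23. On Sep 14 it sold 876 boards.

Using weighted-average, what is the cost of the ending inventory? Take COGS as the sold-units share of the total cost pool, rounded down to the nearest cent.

Ending inventory = $6,085.74

Sep 14, sell 876: 876/1163 × $24,661.00 → $18,575.26
Ending inventory (cost pool remaining) = $6,085.74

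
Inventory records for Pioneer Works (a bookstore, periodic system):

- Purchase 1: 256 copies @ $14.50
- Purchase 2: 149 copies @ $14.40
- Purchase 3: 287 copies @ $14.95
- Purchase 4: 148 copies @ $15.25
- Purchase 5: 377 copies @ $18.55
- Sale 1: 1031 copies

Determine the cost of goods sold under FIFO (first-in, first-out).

Sale 1 (1031) [FIFO — oldest first]: 256 @ $14.50 + 149 @ $14.40 + 287 @ $14.95 + 148 @ $15.25 + 191 @ $18.55 = $15,948.30
Ending inventory: 186 @ $18.55 = $3,450.30
Check: goods available $19,398.60 = COGS $15,948.30 + ending $3,450.30

COGS = $15,948.30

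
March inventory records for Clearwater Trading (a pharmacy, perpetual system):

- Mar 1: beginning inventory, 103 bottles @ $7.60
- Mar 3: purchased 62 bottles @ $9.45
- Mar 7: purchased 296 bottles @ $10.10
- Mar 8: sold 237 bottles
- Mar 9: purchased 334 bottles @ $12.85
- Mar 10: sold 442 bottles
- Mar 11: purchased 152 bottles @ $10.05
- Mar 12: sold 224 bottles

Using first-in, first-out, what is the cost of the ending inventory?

Mar 8, 237 sold [FIFO — oldest first]: 103 @ $7.60 + 62 @ $9.45 + 72 @ $10.10 = $2,095.90
Mar 10, 442 sold [FIFO — oldest first]: 224 @ $10.10 + 218 @ $12.85 = $5,063.70
Mar 12, 224 sold [FIFO — oldest first]: 116 @ $12.85 + 108 @ $10.05 = $2,576.00
Total COGS = $2,095.90 + $5,063.70 + $2,576.00 = $9,735.60
Ending inventory: 44 @ $10.05 = $442.20
Check: goods available $10,177.80 = COGS $9,735.60 + ending $442.20

Ending inventory = $442.20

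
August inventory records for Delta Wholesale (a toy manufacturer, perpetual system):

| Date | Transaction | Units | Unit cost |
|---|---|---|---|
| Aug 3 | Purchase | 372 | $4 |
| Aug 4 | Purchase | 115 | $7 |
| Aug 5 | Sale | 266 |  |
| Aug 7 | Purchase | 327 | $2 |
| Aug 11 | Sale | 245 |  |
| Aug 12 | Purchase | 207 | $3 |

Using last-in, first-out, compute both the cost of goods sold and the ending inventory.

Aug 5, 266 sold [LIFO — newest first]: 115 @ $7 + 151 @ $4 = $1,409
Aug 11, 245 sold [LIFO — newest first]: 245 @ $2 = $490
Total COGS = $1,409 + $490 = $1,899
Ending inventory: 221 @ $4 + 82 @ $2 + 207 @ $3 = $1,669

COGS = $1,899; ending inventory = $1,669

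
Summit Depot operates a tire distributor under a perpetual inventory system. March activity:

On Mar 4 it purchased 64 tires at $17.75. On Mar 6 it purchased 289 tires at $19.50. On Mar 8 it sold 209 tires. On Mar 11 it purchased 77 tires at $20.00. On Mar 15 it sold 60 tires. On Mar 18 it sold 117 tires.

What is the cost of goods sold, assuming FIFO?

COGS = $7,431.50

Mar 8, 209 sold [FIFO — oldest first]: 64 @ $17.75 + 145 @ $19.50 = $3,963.50
Mar 15, 60 sold [FIFO — oldest first]: 60 @ $19.50 = $1,170.00
Mar 18, 117 sold [FIFO — oldest first]: 84 @ $19.50 + 33 @ $20.00 = $2,298.00
Total COGS = $3,963.50 + $1,170.00 + $2,298.00 = $7,431.50
Ending inventory: 44 @ $20.00 = $880.00
Check: goods available $8,311.50 = COGS $7,431.50 + ending $880.00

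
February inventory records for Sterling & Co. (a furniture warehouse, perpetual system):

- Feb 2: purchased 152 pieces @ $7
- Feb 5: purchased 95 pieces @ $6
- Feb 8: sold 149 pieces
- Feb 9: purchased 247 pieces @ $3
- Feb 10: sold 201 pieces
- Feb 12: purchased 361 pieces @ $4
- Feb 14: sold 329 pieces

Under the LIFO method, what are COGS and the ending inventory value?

COGS = $2,867; ending inventory = $952

Feb 8, 149 sold [LIFO — newest first]: 95 @ $6 + 54 @ $7 = $948
Feb 10, 201 sold [LIFO — newest first]: 201 @ $3 = $603
Feb 14, 329 sold [LIFO — newest first]: 329 @ $4 = $1,316
Total COGS = $948 + $603 + $1,316 = $2,867
Ending inventory: 98 @ $7 + 46 @ $3 + 32 @ $4 = $952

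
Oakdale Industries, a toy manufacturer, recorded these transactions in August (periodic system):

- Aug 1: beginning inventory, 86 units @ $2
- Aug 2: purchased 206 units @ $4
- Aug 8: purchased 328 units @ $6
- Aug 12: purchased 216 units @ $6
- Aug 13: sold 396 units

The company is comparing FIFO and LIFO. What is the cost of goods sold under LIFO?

FIFO COGS: 86 @ $2 + 206 @ $4 + 104 @ $6 = $1,620
LIFO COGS: 216 @ $6 + 180 @ $6 = $2,376

COGS = $2,376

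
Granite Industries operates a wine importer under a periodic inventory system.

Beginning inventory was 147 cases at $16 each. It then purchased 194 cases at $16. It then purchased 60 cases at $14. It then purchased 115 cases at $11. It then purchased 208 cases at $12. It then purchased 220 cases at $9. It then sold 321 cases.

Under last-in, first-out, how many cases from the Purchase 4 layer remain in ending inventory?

Sale 1 (321) [LIFO — newest first]: 220 @ $9 + 101 @ $12 = $3,192
Ending inventory: 147 @ $16 + 194 @ $16 + 60 @ $14 + 115 @ $11 + 107 @ $12 = $8,845

107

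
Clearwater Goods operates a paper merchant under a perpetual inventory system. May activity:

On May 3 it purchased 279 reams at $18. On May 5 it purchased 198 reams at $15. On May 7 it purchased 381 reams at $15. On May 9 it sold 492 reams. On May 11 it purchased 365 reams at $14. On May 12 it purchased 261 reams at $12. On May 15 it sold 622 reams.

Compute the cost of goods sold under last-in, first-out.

COGS = $15,566

May 9, 492 sold [LIFO — newest first]: 381 @ $15 + 111 @ $15 = $7,380
May 15, 622 sold [LIFO — newest first]: 261 @ $12 + 361 @ $14 = $8,186
Total COGS = $7,380 + $8,186 = $15,566
Ending inventory: 279 @ $18 + 87 @ $15 + 4 @ $14 = $6,383
Check: goods available $21,949 = COGS $15,566 + ending $6,383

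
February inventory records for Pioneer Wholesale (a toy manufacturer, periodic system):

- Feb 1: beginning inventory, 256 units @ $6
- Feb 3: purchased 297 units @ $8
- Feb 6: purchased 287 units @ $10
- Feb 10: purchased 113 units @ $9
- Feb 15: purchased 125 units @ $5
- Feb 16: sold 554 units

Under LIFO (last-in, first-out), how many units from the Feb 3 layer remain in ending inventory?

Feb 16, 554 sold [LIFO — newest first]: 125 @ $5 + 113 @ $9 + 287 @ $10 + 29 @ $8 = $4,744
Ending inventory: 256 @ $6 + 268 @ $8 = $3,680

268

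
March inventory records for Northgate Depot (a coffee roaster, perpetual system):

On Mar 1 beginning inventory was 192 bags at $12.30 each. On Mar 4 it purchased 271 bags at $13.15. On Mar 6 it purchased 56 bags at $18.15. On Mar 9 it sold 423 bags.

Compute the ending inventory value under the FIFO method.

Mar 9, 423 sold [FIFO — oldest first]: 192 @ $12.30 + 231 @ $13.15 = $5,399.25
Ending inventory: 40 @ $13.15 + 56 @ $18.15 = $1,542.40

Ending inventory = $1,542.40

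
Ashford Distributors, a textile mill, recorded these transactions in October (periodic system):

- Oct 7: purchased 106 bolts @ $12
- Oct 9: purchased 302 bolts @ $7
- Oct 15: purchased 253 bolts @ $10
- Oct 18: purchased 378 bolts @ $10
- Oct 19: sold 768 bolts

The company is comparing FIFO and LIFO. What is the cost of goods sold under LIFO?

FIFO COGS: 106 @ $12 + 302 @ $7 + 253 @ $10 + 107 @ $10 = $6,986
LIFO COGS: 378 @ $10 + 253 @ $10 + 137 @ $7 = $7,269

COGS = $7,269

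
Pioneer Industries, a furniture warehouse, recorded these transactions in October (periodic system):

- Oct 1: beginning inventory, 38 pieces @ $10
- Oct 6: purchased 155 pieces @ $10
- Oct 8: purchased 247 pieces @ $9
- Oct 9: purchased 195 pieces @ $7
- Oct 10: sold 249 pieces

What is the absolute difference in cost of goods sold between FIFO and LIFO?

FIFO COGS: 38 @ $10 + 155 @ $10 + 56 @ $9 = $2,434
LIFO COGS: 195 @ $7 + 54 @ $9 = $1,851
Difference = |$2,434 − $1,851| = $583

$583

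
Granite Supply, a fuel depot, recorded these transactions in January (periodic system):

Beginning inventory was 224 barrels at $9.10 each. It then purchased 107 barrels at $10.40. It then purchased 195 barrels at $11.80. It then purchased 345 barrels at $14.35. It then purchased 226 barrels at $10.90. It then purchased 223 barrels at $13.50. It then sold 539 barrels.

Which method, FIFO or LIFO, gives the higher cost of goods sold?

LIFO

FIFO COGS: 224 @ $9.10 + 107 @ $10.40 + 195 @ $11.80 + 13 @ $14.35 = $5,638.75
LIFO COGS: 223 @ $13.50 + 226 @ $10.90 + 90 @ $14.35 = $6,765.40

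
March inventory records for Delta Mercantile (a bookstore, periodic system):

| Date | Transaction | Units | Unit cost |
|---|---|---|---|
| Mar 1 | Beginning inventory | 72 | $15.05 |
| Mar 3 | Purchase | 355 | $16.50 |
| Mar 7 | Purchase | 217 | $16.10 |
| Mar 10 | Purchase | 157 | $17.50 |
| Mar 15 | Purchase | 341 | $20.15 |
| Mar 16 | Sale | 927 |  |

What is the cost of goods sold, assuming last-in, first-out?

Mar 16, 927 sold [LIFO — newest first]: 341 @ $20.15 + 157 @ $17.50 + 217 @ $16.10 + 212 @ $16.50 = $16,610.35
Ending inventory: 72 @ $15.05 + 143 @ $16.50 = $3,443.10
Check: goods available $20,053.45 = COGS $16,610.35 + ending $3,443.10

COGS = $16,610.35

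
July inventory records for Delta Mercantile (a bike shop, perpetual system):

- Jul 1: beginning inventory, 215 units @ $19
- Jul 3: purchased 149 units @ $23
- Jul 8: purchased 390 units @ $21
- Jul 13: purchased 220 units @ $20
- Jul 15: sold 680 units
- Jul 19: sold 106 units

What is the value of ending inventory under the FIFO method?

Jul 15, 680 sold [FIFO — oldest first]: 215 @ $19 + 149 @ $23 + 316 @ $21 = $14,148
Jul 19, 106 sold [FIFO — oldest first]: 74 @ $21 + 32 @ $20 = $2,194
Total COGS = $14,148 + $2,194 = $16,342
Ending inventory: 188 @ $20 = $3,760

Ending inventory = $3,760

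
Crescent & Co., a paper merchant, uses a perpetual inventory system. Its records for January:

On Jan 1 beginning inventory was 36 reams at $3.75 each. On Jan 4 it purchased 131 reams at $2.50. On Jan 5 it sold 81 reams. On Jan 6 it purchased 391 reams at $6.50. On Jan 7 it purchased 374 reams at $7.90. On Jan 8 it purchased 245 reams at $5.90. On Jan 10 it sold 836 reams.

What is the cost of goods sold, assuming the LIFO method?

Jan 5, 81 sold [LIFO — newest first]: 81 @ $2.50 = $202.50
Jan 10, 836 sold [LIFO — newest first]: 245 @ $5.90 + 374 @ $7.90 + 217 @ $6.50 = $5,810.60
Total COGS = $202.50 + $5,810.60 = $6,013.10
Ending inventory: 36 @ $3.75 + 50 @ $2.50 + 174 @ $6.50 = $1,391.00
Check: goods available $7,404.10 = COGS $6,013.10 + ending $1,391.00

COGS = $6,013.10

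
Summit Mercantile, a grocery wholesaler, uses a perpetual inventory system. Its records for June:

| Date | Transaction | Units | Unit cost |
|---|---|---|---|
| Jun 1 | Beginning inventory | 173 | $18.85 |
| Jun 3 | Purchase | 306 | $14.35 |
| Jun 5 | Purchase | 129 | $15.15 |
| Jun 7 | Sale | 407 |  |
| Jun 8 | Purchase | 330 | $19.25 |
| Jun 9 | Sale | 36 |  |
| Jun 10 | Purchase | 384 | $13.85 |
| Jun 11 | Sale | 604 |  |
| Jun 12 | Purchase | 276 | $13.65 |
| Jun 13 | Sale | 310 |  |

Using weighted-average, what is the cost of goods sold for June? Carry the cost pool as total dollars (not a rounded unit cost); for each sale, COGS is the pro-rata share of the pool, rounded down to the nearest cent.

COGS = $21,453.77

After Jun 1: 173 on hand, pool $3,261.05 (≈ $18.8500 each)
After Jun 3: 479 on hand, pool $7,652.15 (≈ $15.9753 each)
After Jun 5: 608 on hand, pool $9,606.50 (≈ $15.8002 each)
Jun 7, sell 407: 407/608 × $9,606.50 → $6,430.66
After Jun 8: 531 on hand, pool $9,528.34 (≈ $17.9441 each)
Jun 9, sell 36: 36/531 × $9,528.34 → $645.98
After Jun 10: 879 on hand, pool $14,200.76 (≈ $16.1556 each)
Jun 11, sell 604: 604/879 × $14,200.76 → $9,757.97
After Jun 12: 551 on hand, pool $8,210.19 (≈ $14.9005 each)
Jun 13, sell 310: 310/551 × $8,210.19 → $4,619.16
Total COGS = $6,430.66 + $645.98 + $9,757.97 + $4,619.16 = $21,453.77
Ending inventory (cost pool remaining) = $3,591.03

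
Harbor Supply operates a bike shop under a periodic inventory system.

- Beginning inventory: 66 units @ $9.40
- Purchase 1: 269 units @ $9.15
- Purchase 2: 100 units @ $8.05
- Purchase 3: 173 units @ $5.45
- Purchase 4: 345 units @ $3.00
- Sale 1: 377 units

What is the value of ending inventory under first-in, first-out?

Ending inventory = $2,444.75

Sale 1 (377) [FIFO — oldest first]: 66 @ $9.40 + 269 @ $9.15 + 42 @ $8.05 = $3,419.85
Ending inventory: 58 @ $8.05 + 173 @ $5.45 + 345 @ $3.00 = $2,444.75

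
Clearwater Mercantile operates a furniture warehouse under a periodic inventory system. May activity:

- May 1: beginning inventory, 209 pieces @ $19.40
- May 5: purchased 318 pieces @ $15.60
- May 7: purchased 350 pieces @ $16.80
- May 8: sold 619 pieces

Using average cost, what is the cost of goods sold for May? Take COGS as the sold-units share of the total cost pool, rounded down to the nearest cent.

May 8, sell 619: 619/877 × $14,895.40 → $10,513.40
Ending inventory (cost pool remaining) = $4,382.00
Check: goods available $14,895.40 = COGS $10,513.40 + ending $4,382.00

COGS = $10,513.40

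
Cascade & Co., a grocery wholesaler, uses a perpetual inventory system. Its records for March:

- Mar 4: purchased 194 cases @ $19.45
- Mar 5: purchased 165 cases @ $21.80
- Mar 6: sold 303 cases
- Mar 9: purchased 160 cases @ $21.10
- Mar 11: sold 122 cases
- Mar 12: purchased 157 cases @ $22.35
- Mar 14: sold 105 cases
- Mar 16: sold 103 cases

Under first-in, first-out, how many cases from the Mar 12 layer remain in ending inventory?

Mar 6, 303 sold [FIFO — oldest first]: 194 @ $19.45 + 109 @ $21.80 = $6,149.50
Mar 11, 122 sold [FIFO — oldest first]: 56 @ $21.80 + 66 @ $21.10 = $2,613.40
Mar 14, 105 sold [FIFO — oldest first]: 94 @ $21.10 + 11 @ $22.35 = $2,229.25
Mar 16, 103 sold [FIFO — oldest first]: 103 @ $22.35 = $2,302.05
Total COGS = $6,149.50 + $2,613.40 + $2,229.25 + $2,302.05 = $13,294.20
Ending inventory: 43 @ $22.35 = $961.05

43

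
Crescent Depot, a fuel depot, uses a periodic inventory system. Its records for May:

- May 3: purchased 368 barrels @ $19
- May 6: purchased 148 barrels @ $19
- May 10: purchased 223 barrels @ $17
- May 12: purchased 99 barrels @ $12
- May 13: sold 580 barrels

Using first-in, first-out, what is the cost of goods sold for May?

COGS = $10,892

May 13, 580 sold [FIFO — oldest first]: 368 @ $19 + 148 @ $19 + 64 @ $17 = $10,892
Ending inventory: 159 @ $17 + 99 @ $12 = $3,891
Check: goods available $14,783 = COGS $10,892 + ending $3,891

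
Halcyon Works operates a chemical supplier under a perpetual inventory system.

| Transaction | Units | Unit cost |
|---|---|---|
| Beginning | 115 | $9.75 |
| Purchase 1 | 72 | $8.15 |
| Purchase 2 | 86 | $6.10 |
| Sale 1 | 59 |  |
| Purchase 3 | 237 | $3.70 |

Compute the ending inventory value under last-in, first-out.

Sale 1 (59) [LIFO — newest first]: 59 @ $6.10 = $359.90
Ending inventory: 115 @ $9.75 + 72 @ $8.15 + 27 @ $6.10 + 237 @ $3.70 = $2,749.65

Ending inventory = $2,749.65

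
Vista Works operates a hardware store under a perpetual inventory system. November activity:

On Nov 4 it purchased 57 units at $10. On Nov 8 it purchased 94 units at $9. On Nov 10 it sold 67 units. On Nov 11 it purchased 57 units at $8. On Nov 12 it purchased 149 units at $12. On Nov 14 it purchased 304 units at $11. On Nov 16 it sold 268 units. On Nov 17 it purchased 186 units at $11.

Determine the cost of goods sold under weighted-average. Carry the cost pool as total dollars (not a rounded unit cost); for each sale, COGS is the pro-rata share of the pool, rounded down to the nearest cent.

After Nov 4: 57 on hand, pool $570.00 (≈ $10.0000 each)
After Nov 8: 151 on hand, pool $1,416.00 (≈ $9.3775 each)
Nov 10, sell 67: 67/151 × $1,416.00 → $628.29
After Nov 11: 141 on hand, pool $1,243.71 (≈ $8.8206 each)
After Nov 12: 290 on hand, pool $3,031.71 (≈ $10.4542 each)
After Nov 14: 594 on hand, pool $6,375.71 (≈ $10.7335 each)
Nov 16, sell 268: 268/594 × $6,375.71 → $2,876.58
After Nov 17: 512 on hand, pool $5,545.13 (≈ $10.8303 each)
Total COGS = $628.29 + $2,876.58 = $3,504.87
Ending inventory (cost pool remaining) = $5,545.13

COGS = $3,504.87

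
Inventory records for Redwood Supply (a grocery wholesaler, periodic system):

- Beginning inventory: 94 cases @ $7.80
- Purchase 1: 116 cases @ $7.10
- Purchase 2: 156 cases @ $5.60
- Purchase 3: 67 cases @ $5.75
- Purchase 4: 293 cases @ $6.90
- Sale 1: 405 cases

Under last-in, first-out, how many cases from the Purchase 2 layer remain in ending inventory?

Sale 1 (405) [LIFO — newest first]: 293 @ $6.90 + 67 @ $5.75 + 45 @ $5.60 = $2,658.95
Ending inventory: 94 @ $7.80 + 116 @ $7.10 + 111 @ $5.60 = $2,178.40

111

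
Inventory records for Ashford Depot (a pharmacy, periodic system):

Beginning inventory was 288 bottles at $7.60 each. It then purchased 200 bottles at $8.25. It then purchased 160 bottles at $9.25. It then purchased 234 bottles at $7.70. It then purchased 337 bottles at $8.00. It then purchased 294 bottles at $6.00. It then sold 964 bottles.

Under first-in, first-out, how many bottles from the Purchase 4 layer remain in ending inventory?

Sale 1 (964) [FIFO — oldest first]: 288 @ $7.60 + 200 @ $8.25 + 160 @ $9.25 + 234 @ $7.70 + 82 @ $8.00 = $7,776.60
Ending inventory: 255 @ $8.00 + 294 @ $6.00 = $3,804.00

255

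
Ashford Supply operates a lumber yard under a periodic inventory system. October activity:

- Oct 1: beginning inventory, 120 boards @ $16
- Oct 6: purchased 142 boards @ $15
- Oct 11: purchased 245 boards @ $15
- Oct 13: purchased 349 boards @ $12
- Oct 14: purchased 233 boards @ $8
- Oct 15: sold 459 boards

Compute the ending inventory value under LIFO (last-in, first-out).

Oct 15, 459 sold [LIFO — newest first]: 233 @ $8 + 226 @ $12 = $4,576
Ending inventory: 120 @ $16 + 142 @ $15 + 245 @ $15 + 123 @ $12 = $9,201

Ending inventory = $9,201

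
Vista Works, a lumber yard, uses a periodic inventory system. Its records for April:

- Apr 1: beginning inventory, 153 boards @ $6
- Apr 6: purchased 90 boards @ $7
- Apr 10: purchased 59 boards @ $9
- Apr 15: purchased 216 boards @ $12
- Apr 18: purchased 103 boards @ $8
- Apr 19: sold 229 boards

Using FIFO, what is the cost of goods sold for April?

Apr 19, 229 sold [FIFO — oldest first]: 153 @ $6 + 76 @ $7 = $1,450
Ending inventory: 14 @ $7 + 59 @ $9 + 216 @ $12 + 103 @ $8 = $4,045

COGS = $1,450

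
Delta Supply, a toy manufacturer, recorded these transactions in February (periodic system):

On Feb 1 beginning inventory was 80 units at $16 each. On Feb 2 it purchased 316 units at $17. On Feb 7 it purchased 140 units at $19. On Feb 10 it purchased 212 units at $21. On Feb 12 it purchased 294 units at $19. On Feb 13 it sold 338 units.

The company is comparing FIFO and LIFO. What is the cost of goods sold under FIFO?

FIFO COGS: 80 @ $16 + 258 @ $17 = $5,666
LIFO COGS: 294 @ $19 + 44 @ $21 = $6,510

COGS = $5,666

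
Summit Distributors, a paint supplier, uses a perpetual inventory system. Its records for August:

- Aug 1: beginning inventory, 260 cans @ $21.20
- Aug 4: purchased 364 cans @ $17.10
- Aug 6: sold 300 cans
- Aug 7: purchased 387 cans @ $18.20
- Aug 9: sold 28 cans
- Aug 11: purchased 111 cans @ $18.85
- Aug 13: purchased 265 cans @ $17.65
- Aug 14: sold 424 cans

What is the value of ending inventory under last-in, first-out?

Ending inventory = $12,266.60

Aug 6, 300 sold [LIFO — newest first]: 300 @ $17.10 = $5,130.00
Aug 9, 28 sold [LIFO — newest first]: 28 @ $18.20 = $509.60
Aug 14, 424 sold [LIFO — newest first]: 265 @ $17.65 + 111 @ $18.85 + 48 @ $18.20 = $7,643.20
Total COGS = $5,130.00 + $509.60 + $7,643.20 = $13,282.80
Ending inventory: 260 @ $21.20 + 64 @ $17.10 + 311 @ $18.20 = $12,266.60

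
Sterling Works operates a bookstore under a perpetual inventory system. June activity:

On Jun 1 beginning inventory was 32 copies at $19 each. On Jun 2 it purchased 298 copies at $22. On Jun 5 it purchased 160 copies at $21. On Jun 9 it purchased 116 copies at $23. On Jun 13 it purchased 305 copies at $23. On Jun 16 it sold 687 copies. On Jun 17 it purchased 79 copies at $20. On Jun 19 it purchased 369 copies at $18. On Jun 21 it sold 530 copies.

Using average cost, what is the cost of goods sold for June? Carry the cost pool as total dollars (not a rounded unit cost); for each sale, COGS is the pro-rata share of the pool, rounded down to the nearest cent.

COGS = $25,641.70

After Jun 1: 32 on hand, pool $608.00 (≈ $19.0000 each)
After Jun 2: 330 on hand, pool $7,164.00 (≈ $21.7091 each)
After Jun 5: 490 on hand, pool $10,524.00 (≈ $21.4776 each)
After Jun 9: 606 on hand, pool $13,192.00 (≈ $21.7690 each)
After Jun 13: 911 on hand, pool $20,207.00 (≈ $22.1811 each)
Jun 16, sell 687: 687/911 × $20,207.00 → $15,238.42
After Jun 17: 303 on hand, pool $6,548.58 (≈ $21.6125 each)
After Jun 19: 672 on hand, pool $13,190.58 (≈ $19.6288 each)
Jun 21, sell 530: 530/672 × $13,190.58 → $10,403.28
Total COGS = $15,238.42 + $10,403.28 = $25,641.70
Ending inventory (cost pool remaining) = $2,787.30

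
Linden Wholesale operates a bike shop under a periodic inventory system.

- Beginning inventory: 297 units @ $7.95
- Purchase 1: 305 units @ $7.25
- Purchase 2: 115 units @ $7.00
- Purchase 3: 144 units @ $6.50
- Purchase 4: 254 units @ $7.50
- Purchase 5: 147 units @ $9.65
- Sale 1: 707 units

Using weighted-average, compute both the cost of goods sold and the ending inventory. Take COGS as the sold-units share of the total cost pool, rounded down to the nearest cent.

COGS = $5,398.83; ending inventory = $4,238.12

Sale 1, sell 707: 707/1262 × $9,636.95 → $5,398.83
Ending inventory (cost pool remaining) = $4,238.12
Check: goods available $9,636.95 = COGS $5,398.83 + ending $4,238.12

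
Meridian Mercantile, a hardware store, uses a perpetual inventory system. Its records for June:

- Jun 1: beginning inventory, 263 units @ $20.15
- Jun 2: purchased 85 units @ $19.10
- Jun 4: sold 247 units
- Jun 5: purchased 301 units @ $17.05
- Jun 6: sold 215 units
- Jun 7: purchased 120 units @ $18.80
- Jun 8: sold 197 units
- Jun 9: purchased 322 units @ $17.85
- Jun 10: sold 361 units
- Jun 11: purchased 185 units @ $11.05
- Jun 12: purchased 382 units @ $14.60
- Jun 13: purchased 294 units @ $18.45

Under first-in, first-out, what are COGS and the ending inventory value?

COGS = $18,791.35; ending inventory = $14,313.10

Jun 4, 247 sold [FIFO — oldest first]: 247 @ $20.15 = $4,977.05
Jun 6, 215 sold [FIFO — oldest first]: 16 @ $20.15 + 85 @ $19.10 + 114 @ $17.05 = $3,889.60
Jun 8, 197 sold [FIFO — oldest first]: 187 @ $17.05 + 10 @ $18.80 = $3,376.35
Jun 10, 361 sold [FIFO — oldest first]: 110 @ $18.80 + 251 @ $17.85 = $6,548.35
Total COGS = $4,977.05 + $3,889.60 + $3,376.35 + $6,548.35 = $18,791.35
Ending inventory: 71 @ $17.85 + 185 @ $11.05 + 382 @ $14.60 + 294 @ $18.45 = $14,313.10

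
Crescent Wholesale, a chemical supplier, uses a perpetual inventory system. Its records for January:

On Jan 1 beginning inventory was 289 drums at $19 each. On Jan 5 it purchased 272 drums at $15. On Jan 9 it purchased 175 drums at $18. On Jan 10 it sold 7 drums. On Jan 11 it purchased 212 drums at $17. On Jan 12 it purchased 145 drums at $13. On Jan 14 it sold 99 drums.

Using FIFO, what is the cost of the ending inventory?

Ending inventory = $16,196

Jan 10, 7 sold [FIFO — oldest first]: 7 @ $19 = $133
Jan 14, 99 sold [FIFO — oldest first]: 99 @ $19 = $1,881
Total COGS = $133 + $1,881 = $2,014
Ending inventory: 183 @ $19 + 272 @ $15 + 175 @ $18 + 212 @ $17 + 145 @ $13 = $16,196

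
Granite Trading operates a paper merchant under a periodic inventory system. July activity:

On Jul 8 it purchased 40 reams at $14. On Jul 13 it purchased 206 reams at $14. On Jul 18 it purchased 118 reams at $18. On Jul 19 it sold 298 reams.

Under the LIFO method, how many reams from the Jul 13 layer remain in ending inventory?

26

Jul 19, 298 sold [LIFO — newest first]: 118 @ $18 + 180 @ $14 = $4,644
Ending inventory: 40 @ $14 + 26 @ $14 = $924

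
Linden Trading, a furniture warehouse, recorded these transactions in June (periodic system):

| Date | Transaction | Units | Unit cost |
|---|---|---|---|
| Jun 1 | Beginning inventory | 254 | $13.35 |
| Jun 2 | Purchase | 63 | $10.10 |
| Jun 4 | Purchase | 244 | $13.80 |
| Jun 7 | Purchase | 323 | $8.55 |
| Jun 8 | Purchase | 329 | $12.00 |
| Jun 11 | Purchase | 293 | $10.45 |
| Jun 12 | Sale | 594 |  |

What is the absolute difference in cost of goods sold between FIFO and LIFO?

FIFO COGS: 254 @ $13.35 + 63 @ $10.10 + 244 @ $13.80 + 33 @ $8.55 = $7,676.55
LIFO COGS: 293 @ $10.45 + 301 @ $12.00 = $6,673.85
Difference = |$7,676.55 − $6,673.85| = $1,002.70

$1,002.70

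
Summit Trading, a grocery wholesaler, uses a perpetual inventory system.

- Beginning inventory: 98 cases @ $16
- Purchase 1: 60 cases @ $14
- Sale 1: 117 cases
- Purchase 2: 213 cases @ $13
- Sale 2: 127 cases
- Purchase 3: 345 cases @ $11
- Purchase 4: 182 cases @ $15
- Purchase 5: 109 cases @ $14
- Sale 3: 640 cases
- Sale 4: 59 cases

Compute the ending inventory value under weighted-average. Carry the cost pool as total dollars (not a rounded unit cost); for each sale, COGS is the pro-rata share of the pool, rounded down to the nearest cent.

After Beginning: 98 on hand, pool $1,568.00 (≈ $16.0000 each)
After Purchase 1: 158 on hand, pool $2,408.00 (≈ $15.2405 each)
Sale 1, sell 117: 117/158 × $2,408.00 → $1,783.13
After Purchase 2: 254 on hand, pool $3,393.87 (≈ $13.3617 each)
Sale 2, sell 127: 127/254 × $3,393.87 → $1,696.93
After Purchase 3: 472 on hand, pool $5,491.94 (≈ $11.6355 each)
After Purchase 4: 654 on hand, pool $8,221.94 (≈ $12.5718 each)
After Purchase 5: 763 on hand, pool $9,747.94 (≈ $12.7758 each)
Sale 3, sell 640: 640/763 × $9,747.94 → $8,176.51
Sale 4, sell 59: 59/123 × $1,571.43 → $753.77
Total COGS = $1,783.13 + $1,696.93 + $8,176.51 + $753.77 = $12,410.34
Ending inventory (cost pool remaining) = $817.66

Ending inventory = $817.66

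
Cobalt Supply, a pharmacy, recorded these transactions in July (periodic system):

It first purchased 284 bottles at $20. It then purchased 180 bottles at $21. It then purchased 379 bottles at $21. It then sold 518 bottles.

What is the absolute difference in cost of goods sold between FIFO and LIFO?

FIFO COGS: 284 @ $20 + 180 @ $21 + 54 @ $21 = $10,594
LIFO COGS: 379 @ $21 + 139 @ $21 = $10,878
Difference = |$10,594 − $10,878| = $284

$284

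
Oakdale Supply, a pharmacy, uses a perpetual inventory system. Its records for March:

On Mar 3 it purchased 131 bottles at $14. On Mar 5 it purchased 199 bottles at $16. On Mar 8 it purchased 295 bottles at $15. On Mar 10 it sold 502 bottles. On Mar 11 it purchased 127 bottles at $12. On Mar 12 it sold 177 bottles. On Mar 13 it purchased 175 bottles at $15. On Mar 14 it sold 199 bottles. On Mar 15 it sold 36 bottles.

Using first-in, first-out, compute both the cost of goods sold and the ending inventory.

Mar 10, 502 sold [FIFO — oldest first]: 131 @ $14 + 199 @ $16 + 172 @ $15 = $7,598
Mar 12, 177 sold [FIFO — oldest first]: 123 @ $15 + 54 @ $12 = $2,493
Mar 14, 199 sold [FIFO — oldest first]: 73 @ $12 + 126 @ $15 = $2,766
Mar 15, 36 sold [FIFO — oldest first]: 36 @ $15 = $540
Total COGS = $7,598 + $2,493 + $2,766 + $540 = $13,397
Ending inventory: 13 @ $15 = $195

COGS = $13,397; ending inventory = $195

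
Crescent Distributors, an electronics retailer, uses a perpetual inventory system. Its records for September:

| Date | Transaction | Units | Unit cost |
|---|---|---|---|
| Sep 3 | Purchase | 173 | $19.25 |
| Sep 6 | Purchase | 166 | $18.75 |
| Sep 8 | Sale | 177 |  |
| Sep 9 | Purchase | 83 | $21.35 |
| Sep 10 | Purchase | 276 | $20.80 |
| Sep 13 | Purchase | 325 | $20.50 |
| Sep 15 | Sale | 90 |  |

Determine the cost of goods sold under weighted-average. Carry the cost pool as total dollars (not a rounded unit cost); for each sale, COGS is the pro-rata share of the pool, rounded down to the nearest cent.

After Sep 3: 173 on hand, pool $3,330.25 (≈ $19.2500 each)
After Sep 6: 339 on hand, pool $6,442.75 (≈ $19.0052 each)
Sep 8, sell 177: 177/339 × $6,442.75 → $3,363.91
After Sep 9: 245 on hand, pool $4,850.89 (≈ $19.7996 each)
After Sep 10: 521 on hand, pool $10,591.69 (≈ $20.3295 each)
After Sep 13: 846 on hand, pool $17,254.19 (≈ $20.3950 each)
Sep 15, sell 90: 90/846 × $17,254.19 → $1,835.55
Total COGS = $3,363.91 + $1,835.55 = $5,199.46
Ending inventory (cost pool remaining) = $15,418.64

COGS = $5,199.46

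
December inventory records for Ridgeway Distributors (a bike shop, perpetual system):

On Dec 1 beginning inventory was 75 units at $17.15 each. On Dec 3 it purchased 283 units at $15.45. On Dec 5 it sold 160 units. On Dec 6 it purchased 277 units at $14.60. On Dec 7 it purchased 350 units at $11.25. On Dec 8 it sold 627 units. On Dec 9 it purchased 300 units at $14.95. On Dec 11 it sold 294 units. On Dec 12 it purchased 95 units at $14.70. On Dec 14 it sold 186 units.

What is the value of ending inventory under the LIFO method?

Ending inventory = $1,873.35

Dec 5, 160 sold [LIFO — newest first]: 160 @ $15.45 = $2,472.00
Dec 8, 627 sold [LIFO — newest first]: 350 @ $11.25 + 277 @ $14.60 = $7,981.70
Dec 11, 294 sold [LIFO — newest first]: 294 @ $14.95 = $4,395.30
Dec 14, 186 sold [LIFO — newest first]: 95 @ $14.70 + 6 @ $14.95 + 85 @ $15.45 = $2,799.45
Total COGS = $2,472.00 + $7,981.70 + $4,395.30 + $2,799.45 = $17,648.45
Ending inventory: 75 @ $17.15 + 38 @ $15.45 = $1,873.35
Check: goods available $19,521.80 = COGS $17,648.45 + ending $1,873.35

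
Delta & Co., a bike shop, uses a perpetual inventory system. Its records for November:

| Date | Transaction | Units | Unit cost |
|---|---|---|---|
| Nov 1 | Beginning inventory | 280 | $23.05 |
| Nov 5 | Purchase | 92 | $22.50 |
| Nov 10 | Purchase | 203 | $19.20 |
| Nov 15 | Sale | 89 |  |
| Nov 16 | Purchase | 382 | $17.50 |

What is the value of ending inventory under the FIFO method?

Ending inventory = $17,055.15

Nov 15, 89 sold [FIFO — oldest first]: 89 @ $23.05 = $2,051.45
Ending inventory: 191 @ $23.05 + 92 @ $22.50 + 203 @ $19.20 + 382 @ $17.50 = $17,055.15
Check: goods available $19,106.60 = COGS $2,051.45 + ending $17,055.15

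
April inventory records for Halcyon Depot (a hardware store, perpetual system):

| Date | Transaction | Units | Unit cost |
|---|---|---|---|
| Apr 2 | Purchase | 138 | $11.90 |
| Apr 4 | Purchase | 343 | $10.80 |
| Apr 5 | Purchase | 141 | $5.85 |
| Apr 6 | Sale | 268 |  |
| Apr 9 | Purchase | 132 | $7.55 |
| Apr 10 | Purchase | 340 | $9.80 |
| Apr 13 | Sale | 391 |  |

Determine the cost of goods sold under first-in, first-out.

Apr 6, 268 sold [FIFO — oldest first]: 138 @ $11.90 + 130 @ $10.80 = $3,046.20
Apr 13, 391 sold [FIFO — oldest first]: 213 @ $10.80 + 141 @ $5.85 + 37 @ $7.55 = $3,404.60
Total COGS = $3,046.20 + $3,404.60 = $6,450.80
Ending inventory: 95 @ $7.55 + 340 @ $9.80 = $4,049.25

COGS = $6,450.80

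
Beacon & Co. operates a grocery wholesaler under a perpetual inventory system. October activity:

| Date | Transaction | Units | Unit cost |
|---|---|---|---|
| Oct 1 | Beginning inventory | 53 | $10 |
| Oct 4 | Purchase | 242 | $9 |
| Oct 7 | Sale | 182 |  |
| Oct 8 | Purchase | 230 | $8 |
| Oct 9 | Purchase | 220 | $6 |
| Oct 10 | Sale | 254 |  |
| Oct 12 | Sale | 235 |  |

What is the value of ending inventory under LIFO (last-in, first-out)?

Ending inventory = $719

Oct 7, 182 sold [LIFO — newest first]: 182 @ $9 = $1,638
Oct 10, 254 sold [LIFO — newest first]: 220 @ $6 + 34 @ $8 = $1,592
Oct 12, 235 sold [LIFO — newest first]: 196 @ $8 + 39 @ $9 = $1,919
Total COGS = $1,638 + $1,592 + $1,919 = $5,149
Ending inventory: 53 @ $10 + 21 @ $9 = $719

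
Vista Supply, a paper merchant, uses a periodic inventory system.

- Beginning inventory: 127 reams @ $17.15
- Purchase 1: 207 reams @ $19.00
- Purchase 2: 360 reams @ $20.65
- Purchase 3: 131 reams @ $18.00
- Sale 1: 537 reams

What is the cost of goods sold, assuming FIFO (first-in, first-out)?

Sale 1 (537) [FIFO — oldest first]: 127 @ $17.15 + 207 @ $19.00 + 203 @ $20.65 = $10,303.00
Ending inventory: 157 @ $20.65 + 131 @ $18.00 = $5,600.05
Check: goods available $15,903.05 = COGS $10,303.00 + ending $5,600.05

COGS = $10,303.00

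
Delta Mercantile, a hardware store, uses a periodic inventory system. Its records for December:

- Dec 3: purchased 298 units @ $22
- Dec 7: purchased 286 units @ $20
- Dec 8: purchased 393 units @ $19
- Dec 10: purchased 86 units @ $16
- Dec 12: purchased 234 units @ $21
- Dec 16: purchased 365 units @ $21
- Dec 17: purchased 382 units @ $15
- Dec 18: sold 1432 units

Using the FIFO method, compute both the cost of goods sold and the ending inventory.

COGS = $28,868; ending inventory = $10,560

Dec 18, 1432 sold [FIFO — oldest first]: 298 @ $22 + 286 @ $20 + 393 @ $19 + 86 @ $16 + 234 @ $21 + 135 @ $21 = $28,868
Ending inventory: 230 @ $21 + 382 @ $15 = $10,560
Check: goods available $39,428 = COGS $28,868 + ending $10,560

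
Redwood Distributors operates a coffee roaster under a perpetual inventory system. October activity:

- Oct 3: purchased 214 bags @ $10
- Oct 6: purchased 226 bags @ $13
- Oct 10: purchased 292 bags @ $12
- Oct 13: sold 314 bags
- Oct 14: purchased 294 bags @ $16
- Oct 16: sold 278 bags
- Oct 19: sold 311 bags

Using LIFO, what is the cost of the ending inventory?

Ending inventory = $1,230

Oct 13, 314 sold [LIFO — newest first]: 292 @ $12 + 22 @ $13 = $3,790
Oct 16, 278 sold [LIFO — newest first]: 278 @ $16 = $4,448
Oct 19, 311 sold [LIFO — newest first]: 16 @ $16 + 204 @ $13 + 91 @ $10 = $3,818
Total COGS = $3,790 + $4,448 + $3,818 = $12,056
Ending inventory: 123 @ $10 = $1,230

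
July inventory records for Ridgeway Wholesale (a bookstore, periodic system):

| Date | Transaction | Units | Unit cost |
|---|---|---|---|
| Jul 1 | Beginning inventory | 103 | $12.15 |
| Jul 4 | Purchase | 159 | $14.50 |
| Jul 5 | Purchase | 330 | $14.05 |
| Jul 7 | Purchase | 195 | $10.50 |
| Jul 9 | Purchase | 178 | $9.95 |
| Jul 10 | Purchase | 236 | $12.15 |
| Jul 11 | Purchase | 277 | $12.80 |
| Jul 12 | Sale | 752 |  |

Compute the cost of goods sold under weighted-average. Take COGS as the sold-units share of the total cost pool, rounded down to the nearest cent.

COGS = $9,374.58

Jul 12, sell 752: 752/1478 × $18,425.05 → $9,374.58
Ending inventory (cost pool remaining) = $9,050.47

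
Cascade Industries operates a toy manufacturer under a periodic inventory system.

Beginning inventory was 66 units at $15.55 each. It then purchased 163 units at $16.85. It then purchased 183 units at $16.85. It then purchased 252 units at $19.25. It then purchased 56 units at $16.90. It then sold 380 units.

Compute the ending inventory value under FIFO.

Sale 1 (380) [FIFO — oldest first]: 66 @ $15.55 + 163 @ $16.85 + 151 @ $16.85 = $6,317.20
Ending inventory: 32 @ $16.85 + 252 @ $19.25 + 56 @ $16.90 = $6,336.60
Check: goods available $12,653.80 = COGS $6,317.20 + ending $6,336.60

Ending inventory = $6,336.60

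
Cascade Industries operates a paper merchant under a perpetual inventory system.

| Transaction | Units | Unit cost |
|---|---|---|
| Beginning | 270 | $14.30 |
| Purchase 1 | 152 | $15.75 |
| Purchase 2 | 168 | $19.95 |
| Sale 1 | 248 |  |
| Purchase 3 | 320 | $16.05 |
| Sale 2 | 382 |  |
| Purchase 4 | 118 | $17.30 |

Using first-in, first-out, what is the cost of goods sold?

Sale 1 (248) [FIFO — oldest first]: 248 @ $14.30 = $3,546.40
Sale 2 (382) [FIFO — oldest first]: 22 @ $14.30 + 152 @ $15.75 + 168 @ $19.95 + 40 @ $16.05 = $6,702.20
Total COGS = $3,546.40 + $6,702.20 = $10,248.60
Ending inventory: 280 @ $16.05 + 118 @ $17.30 = $6,535.40
Check: goods available $16,784.00 = COGS $10,248.60 + ending $6,535.40

COGS = $10,248.60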